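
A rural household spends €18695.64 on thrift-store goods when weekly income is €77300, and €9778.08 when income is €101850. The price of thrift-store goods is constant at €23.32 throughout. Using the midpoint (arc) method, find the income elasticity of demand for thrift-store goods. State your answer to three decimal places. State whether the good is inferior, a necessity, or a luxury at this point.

-2.285 (inferior good)

With a constant price, Q₁ = 18695.64/23.32 = 801.700 and Q₂ = 9778.08/23.32 = 419.300 (equivalently, work directly with expenditure since P cancels).
Midpoint %ΔQ = (9778.08 − 18695.64)/14236.86 = -0.62637; midpoint %ΔI = (101850 − 77300)/89575 = 0.27407.
η = -0.62637 / 0.27407 = -2.285.
η < 0 ⇒ inferior good.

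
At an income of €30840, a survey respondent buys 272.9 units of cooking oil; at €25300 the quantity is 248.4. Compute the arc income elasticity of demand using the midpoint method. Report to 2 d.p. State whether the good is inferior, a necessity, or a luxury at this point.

0.48 (necessity)

ΔQ = 248.4 − 272.9 = -24.5; midpoint Q̄ = (272.9 + 248.4)/2 = 260.65.
ΔI = 25300 − 30840 = -5540; midpoint Ī = (30840 + 25300)/2 = 28070.
η = (ΔQ/Q̄) ÷ (ΔI/Ī) = (-24.5/260.65) ÷ (-5540/28070) = 0.48.
0 < η < 1 ⇒ necessity.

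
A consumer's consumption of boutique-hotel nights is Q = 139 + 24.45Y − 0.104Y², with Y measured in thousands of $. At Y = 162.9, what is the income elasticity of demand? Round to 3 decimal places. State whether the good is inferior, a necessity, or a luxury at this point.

At Y = 162.9: Q = 1362.1184.
dQ/dY = 24.45 − 0.208Y = -9.43320.
η = (dQ/dY)·(Y/Q) = -9.43320 × (162.9/1362.1184) = -1.128.
η < 0 ⇒ inferior good.

-1.128 (inferior good)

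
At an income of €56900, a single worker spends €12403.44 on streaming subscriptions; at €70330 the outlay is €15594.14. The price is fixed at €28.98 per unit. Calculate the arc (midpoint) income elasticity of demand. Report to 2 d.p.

1.08

With a constant price, Q₁ = 12403.44/28.98 = 428.000 and Q₂ = 15594.14/28.98 = 538.100 (equivalently, work directly with expenditure since P cancels).
Midpoint %ΔQ = (15594.14 − 12403.44)/13998.79 = 0.22793; midpoint %ΔI = (70330 − 56900)/63615 = 0.21111.
η = 0.22793 / 0.21111 = 1.08.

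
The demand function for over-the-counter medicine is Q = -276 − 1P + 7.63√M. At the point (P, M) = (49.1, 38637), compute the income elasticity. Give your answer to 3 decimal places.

At P = 49.1, M = 38637: Q = 1174.675.
Holding P constant, ∂Q/∂M = 7.63/(2√M) = 0.0194085.
η_M = (∂Q/∂M)·(M/Q) = 0.0194085 × (38637/1174.675) = 0.638.

0.638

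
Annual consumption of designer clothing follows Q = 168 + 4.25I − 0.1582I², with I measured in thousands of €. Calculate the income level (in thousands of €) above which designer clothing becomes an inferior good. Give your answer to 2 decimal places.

13.43

dQ/dI = 4.25 − 0.3164I.
The good is inferior where dQ/dI < 0. Setting dQ/dI = 0 gives I = 4.25 / 0.3164 = 13.43.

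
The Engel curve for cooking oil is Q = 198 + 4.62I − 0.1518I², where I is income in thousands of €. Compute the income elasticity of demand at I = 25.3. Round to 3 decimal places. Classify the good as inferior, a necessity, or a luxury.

At I = 25.3: Q = 217.7203.
dQ/dI = 4.62 − 0.3036I = -3.06108.
η = (dQ/dI)·(I/Q) = -3.06108 × (25.3/217.7203) = -0.356.
η < 0 ⇒ inferior good.

-0.356 (inferior good)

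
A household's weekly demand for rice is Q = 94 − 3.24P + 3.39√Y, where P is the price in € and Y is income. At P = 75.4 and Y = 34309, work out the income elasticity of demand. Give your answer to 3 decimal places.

At P = 75.4, Y = 34309: Q = 477.623.
Holding P constant, ∂Q/∂Y = 3.39/(2√Y) = 0.00915094.
η_Y = (∂Q/∂Y)·(Y/Q) = 0.00915094 × (34309/477.623) = 0.657.

0.657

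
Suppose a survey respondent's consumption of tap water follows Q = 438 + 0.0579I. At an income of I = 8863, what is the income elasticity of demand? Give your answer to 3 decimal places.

0.540

At I = 8863: Q = 951.168.
dQ/dI = 0.0579.
η = (dQ/dI)·(I/Q) = 0.0579 × (8863/951.168) = 0.540.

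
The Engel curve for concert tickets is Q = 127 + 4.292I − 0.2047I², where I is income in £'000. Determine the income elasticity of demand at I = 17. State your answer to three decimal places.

-0.322

At I = 17: Q = 140.8057.
dQ/dI = 4.292 − 0.4094I = -2.66780.
η = (dQ/dI)·(I/Q) = -2.66780 × (17/140.8057) = -0.322.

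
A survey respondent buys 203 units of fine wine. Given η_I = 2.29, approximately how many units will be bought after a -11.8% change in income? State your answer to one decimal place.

%ΔQ ≈ η × %ΔI = 2.29 × (-11.8%) = -27.022%.
New Q ≈ 203 × (1 − 0.27022) = 148.1.

148.1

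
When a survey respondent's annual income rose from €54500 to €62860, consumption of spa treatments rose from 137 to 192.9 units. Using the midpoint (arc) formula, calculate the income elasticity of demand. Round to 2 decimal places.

ΔQ = 192.9 − 137 = 55.9; midpoint Q̄ = (137 + 192.9)/2 = 164.95.
ΔI = 62860 − 54500 = 8360; midpoint Ī = (54500 + 62860)/2 = 58680.
η = (ΔQ/Q̄) ÷ (ΔI/Ī) = (55.9/164.95) ÷ (8360/58680) = 2.38.

2.38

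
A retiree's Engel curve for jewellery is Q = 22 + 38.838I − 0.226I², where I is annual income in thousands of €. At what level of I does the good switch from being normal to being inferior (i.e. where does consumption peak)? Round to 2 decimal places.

85.92

dQ/dI = 38.838 − 0.452I.
The good is inferior where dQ/dI < 0. Setting dQ/dI = 0 gives I = 38.838 / 0.452 = 85.92.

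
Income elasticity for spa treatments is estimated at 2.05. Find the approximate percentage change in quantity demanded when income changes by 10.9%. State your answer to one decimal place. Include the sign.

22.3%

%ΔQ ≈ η × %ΔI = 2.05 × 10.9% = 22.3%.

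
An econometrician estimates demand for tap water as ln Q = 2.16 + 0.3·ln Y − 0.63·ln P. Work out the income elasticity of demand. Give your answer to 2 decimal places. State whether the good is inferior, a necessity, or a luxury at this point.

0.30 (necessity)

In a log-linear demand, the coefficient on ln Y is the income elasticity.
So η = 0.30.
0 < η < 1 ⇒ necessity.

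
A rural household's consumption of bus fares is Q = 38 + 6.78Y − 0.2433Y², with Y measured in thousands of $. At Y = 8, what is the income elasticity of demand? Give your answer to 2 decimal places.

At Y = 8: Q = 76.6688.
dQ/dY = 6.78 − 0.4866Y = 2.88720.
η = (dQ/dY)·(Y/Q) = 2.88720 × (8/76.6688) = 0.30.

0.30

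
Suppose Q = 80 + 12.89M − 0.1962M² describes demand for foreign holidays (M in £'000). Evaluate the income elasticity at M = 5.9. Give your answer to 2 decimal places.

At M = 5.9: Q = 149.2213.
dQ/dM = 12.89 − 0.3924M = 10.57484.
η = (dQ/dM)·(M/Q) = 10.57484 × (5.9/149.2213) = 0.42.

0.42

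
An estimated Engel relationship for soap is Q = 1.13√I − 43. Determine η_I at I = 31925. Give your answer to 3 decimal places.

0.635

At I = 31925: Q = 158.904.
dQ/dI = 1.13/(2√I) = 0.00316215 at this income.
η = (dQ/dI)·(I/Q) = 0.00316215 × (31925/158.904) = 0.635.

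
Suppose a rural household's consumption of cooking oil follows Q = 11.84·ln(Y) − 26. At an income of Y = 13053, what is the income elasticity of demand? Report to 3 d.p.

0.137

At Y = 13053: Q = 86.205.
dQ/dY = 11.84/Y = 0.000907071 at this income.
η = (dQ/dY)·(Y/Q) = 0.000907071 × (13053/86.205) = 0.137.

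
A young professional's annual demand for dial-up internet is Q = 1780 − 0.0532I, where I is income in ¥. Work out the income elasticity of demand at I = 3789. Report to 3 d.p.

At I = 3789: Q = 1578.425.
dQ/dI = −0.0532.
η = (dQ/dI)·(I/Q) = -0.0532 × (3789/1578.425) = -0.128.

-0.128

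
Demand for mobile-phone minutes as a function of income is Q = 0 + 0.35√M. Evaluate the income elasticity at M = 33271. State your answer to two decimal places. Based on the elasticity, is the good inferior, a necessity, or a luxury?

At M = 33271: Q = 63.841.
dQ/dM = 0.35/(2√M) = 0.000959412 at this income.
η = (dQ/dM)·(M/Q) = 0.000959412 × (33271/63.841) = 0.50.
Since 0 < η < 1, the good is a necessity.

0.50 (necessity)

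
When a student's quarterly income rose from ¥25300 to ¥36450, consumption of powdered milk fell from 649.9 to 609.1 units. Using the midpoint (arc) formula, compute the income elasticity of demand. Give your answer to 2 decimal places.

-0.18

ΔQ = 609.1 − 649.9 = -40.8; midpoint Q̄ = (649.9 + 609.1)/2 = 629.5.
ΔI = 36450 − 25300 = 11150; midpoint Ī = (25300 + 36450)/2 = 30875.
η = (ΔQ/Q̄) ÷ (ΔI/Ī) = (-40.8/629.5) ÷ (11150/30875) = -0.18.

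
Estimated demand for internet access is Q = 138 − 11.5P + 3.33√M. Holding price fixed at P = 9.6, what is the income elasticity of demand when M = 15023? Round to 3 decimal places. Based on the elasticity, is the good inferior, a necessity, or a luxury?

0.468 (necessity)

At P = 9.6, M = 15023: Q = 435.753.
Holding P constant, ∂Q/∂M = 3.33/(2√M) = 0.0135843.
η_M = (∂Q/∂M)·(M/Q) = 0.0135843 × (15023/435.753) = 0.468.
Since 0 < η < 1, this is a necessity.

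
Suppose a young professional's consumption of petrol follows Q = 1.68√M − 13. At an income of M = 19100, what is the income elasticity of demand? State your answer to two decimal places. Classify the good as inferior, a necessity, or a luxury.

0.53 (necessity)

At M = 19100: Q = 219.181.
dQ/dM = 1.68/(2√M) = 0.00607803 at this income.
η = (dQ/dM)·(M/Q) = 0.00607803 × (19100/219.181) = 0.53.
Since 0 < η < 1, the good is a necessity.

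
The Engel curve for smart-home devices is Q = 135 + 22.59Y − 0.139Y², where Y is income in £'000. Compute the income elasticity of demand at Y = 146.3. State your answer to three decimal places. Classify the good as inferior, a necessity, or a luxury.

-5.691 (inferior good)

At Y = 146.3: Q = 464.8041.
dQ/dY = 22.59 − 0.278Y = -18.08140.
η = (dQ/dY)·(Y/Q) = -18.08140 × (146.3/464.8041) = -5.691.
η < 0 ⇒ inferior good.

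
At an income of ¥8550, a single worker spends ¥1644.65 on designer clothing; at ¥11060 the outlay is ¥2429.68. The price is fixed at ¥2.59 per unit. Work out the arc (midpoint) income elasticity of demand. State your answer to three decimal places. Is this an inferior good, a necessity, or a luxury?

With a constant price, Q₁ = 1644.65/2.59 = 635.000 and Q₂ = 2429.68/2.59 = 938.100 (equivalently, work directly with expenditure since P cancels).
Midpoint %ΔQ = (2429.68 − 1644.65)/2037.17 = 0.38535; midpoint %ΔI = (11060 − 8550)/9805 = 0.25599.
η = 0.38535 / 0.25599 = 1.505.
η > 1 ⇒ luxury.

1.505 (luxury)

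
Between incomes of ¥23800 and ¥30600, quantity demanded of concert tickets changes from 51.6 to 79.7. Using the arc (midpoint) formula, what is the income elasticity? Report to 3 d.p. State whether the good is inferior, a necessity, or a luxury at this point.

ΔQ = 79.7 − 51.6 = 28.1; midpoint Q̄ = (51.6 + 79.7)/2 = 65.65.
ΔI = 30600 − 23800 = 6800; midpoint Ī = (23800 + 30600)/2 = 27200.
η = (ΔQ/Q̄) ÷ (ΔI/Ī) = (28.1/65.65) ÷ (6800/27200) = 1.712.
η > 1 ⇒ luxury.

1.712 (luxury)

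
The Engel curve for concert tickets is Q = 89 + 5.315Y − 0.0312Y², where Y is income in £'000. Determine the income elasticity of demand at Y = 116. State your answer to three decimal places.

-0.781

At Y = 116: Q = 285.7128.
dQ/dY = 5.315 − 0.0624Y = -1.92340.
η = (dQ/dY)·(Y/Q) = -1.92340 × (116/285.7128) = -0.781.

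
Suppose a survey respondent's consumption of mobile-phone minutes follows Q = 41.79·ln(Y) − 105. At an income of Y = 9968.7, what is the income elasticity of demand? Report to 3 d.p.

0.149

At Y = 9968.7: Q = 279.769.
dQ/dY = 41.79/Y = 0.00419212 at this income.
η = (dQ/dY)·(Y/Q) = 0.00419212 × (9968.7/279.769) = 0.149.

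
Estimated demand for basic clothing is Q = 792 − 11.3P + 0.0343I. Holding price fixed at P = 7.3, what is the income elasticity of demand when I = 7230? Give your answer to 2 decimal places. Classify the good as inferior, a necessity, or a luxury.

0.26 (necessity)

At P = 7.3, I = 7230: Q = 957.499.
Holding P constant, ∂Q/∂I = 0.0343.
η_I = (∂Q/∂I)·(I/Q) = 0.0343 × (7230/957.499) = 0.26.
Since 0 < η < 1, this is a necessity.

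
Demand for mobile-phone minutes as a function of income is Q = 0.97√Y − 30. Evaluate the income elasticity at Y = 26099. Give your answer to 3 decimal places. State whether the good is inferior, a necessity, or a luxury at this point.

At Y = 26099: Q = 126.705.
dQ/dY = 0.97/(2√Y) = 0.00300213 at this income.
η = (dQ/dY)·(Y/Q) = 0.00300213 × (26099/126.705) = 0.618.
Since 0 < η < 1, the good is a necessity.

0.618 (necessity)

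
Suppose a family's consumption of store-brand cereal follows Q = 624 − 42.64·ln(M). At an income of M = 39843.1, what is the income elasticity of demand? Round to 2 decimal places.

At M = 39843.1: Q = 172.327.
dQ/dM = -42.64/M = -0.0010702 at this income.
η = (dQ/dM)·(M/Q) = -0.0010702 × (39843.1/172.327) = -0.25.

-0.25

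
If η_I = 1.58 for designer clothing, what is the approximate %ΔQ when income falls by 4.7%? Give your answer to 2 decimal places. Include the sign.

-7.43%

%ΔQ ≈ η × %ΔI = 1.58 × (-4.7%) = -7.43%.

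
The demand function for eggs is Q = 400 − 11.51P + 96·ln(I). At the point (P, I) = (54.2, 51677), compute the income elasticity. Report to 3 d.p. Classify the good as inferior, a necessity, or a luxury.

At P = 54.2, I = 51677: Q = 818.024.
Holding P constant, ∂Q/∂I = 96/I = 0.00185769.
η_I = (∂Q/∂I)·(I/Q) = 0.00185769 × (51677/818.024) = 0.117.
Since 0 < η < 1, this is a necessity.

0.117 (necessity)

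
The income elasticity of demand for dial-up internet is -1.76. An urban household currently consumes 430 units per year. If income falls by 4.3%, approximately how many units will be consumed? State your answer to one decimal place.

%ΔQ ≈ η × %ΔI = -1.76 × (-4.3%) = 7.568%.
New Q ≈ 430 × (1 + 0.07568) = 462.5.

462.5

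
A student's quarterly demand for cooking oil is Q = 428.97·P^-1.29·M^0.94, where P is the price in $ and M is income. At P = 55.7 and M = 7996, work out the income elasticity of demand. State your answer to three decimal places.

0.940

For a multiplicative demand Q = A·P^α·M^β, the income elasticity is β everywhere.
Here β = 0.94, so η = 0.940.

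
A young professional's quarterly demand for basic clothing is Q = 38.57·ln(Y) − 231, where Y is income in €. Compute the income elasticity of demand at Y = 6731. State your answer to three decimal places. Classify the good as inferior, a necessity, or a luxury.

0.354 (necessity)

At Y = 6731: Q = 108.974.
dQ/dY = 38.57/Y = 0.0057302 at this income.
η = (dQ/dY)·(Y/Q) = 0.0057302 × (6731/108.974) = 0.354.
Since 0 < η < 1, the good is a necessity.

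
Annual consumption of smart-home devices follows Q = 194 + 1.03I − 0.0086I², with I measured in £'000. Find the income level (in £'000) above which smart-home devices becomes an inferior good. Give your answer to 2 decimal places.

59.88

dQ/dI = 1.03 − 0.0172I.
The good is inferior where dQ/dI < 0. Setting dQ/dI = 0 gives I = 1.03 / 0.0172 = 59.88.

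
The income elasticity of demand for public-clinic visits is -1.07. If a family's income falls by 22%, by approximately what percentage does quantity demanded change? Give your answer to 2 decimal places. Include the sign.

%ΔQ ≈ η × %ΔI = -1.07 × (-22%) = 23.54%.

23.54%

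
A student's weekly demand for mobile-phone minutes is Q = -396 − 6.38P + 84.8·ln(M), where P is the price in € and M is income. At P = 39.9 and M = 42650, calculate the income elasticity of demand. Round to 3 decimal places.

At P = 39.9, M = 42650: Q = 253.472.
Holding P constant, ∂Q/∂M = 84.8/M = 0.00198828.
η_M = (∂Q/∂M)·(M/Q) = 0.00198828 × (42650/253.472) = 0.335.

0.335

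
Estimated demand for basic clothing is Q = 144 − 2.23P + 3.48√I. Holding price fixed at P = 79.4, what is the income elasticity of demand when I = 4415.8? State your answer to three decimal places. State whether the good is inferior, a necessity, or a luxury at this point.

0.583 (necessity)

At P = 79.4, I = 4415.8: Q = 198.189.
Holding P constant, ∂Q/∂I = 3.48/(2√I) = 0.0261845.
η_I = (∂Q/∂I)·(I/Q) = 0.0261845 × (4415.8/198.189) = 0.583.
Since 0 < η < 1, this is a necessity.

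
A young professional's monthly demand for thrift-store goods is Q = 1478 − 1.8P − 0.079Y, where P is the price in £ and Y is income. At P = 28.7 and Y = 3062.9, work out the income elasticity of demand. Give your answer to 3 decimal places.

-0.204

At P = 28.7, Y = 3062.9: Q = 1184.371.
Holding P constant, ∂Q/∂Y = −0.079.
η_Y = (∂Q/∂Y)·(Y/Q) = -0.079 × (3062.9/1184.371) = -0.204.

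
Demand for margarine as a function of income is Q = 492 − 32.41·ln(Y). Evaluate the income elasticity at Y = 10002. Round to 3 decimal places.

-0.168

At Y = 10002: Q = 193.486.
dQ/dY = -32.41/Y = -0.00324035 at this income.
η = (dQ/dY)·(Y/Q) = -0.00324035 × (10002/193.486) = -0.168.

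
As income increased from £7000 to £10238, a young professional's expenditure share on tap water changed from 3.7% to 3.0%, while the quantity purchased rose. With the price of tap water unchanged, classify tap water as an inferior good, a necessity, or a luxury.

Quantity rises but the budget share falls as income rises, so 0 < η < 1.

necessity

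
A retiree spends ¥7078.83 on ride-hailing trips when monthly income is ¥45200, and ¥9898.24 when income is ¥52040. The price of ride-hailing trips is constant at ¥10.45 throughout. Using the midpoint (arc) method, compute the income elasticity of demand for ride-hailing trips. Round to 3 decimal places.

2.361

With a constant price, Q₁ = 7078.83/10.45 = 677.400 and Q₂ = 9898.24/10.45 = 947.200 (equivalently, work directly with expenditure since P cancels).
Midpoint %ΔQ = (9898.24 − 7078.83)/8488.54 = 0.33214; midpoint %ΔI = (52040 − 45200)/48620 = 0.14068.
η = 0.33214 / 0.14068 = 2.361.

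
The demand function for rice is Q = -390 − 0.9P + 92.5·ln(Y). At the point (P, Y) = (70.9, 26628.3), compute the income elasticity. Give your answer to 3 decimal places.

At P = 70.9, Y = 26628.3: Q = 488.740.
Holding P constant, ∂Q/∂Y = 92.5/Y = 0.00347375.
η_Y = (∂Q/∂Y)·(Y/Q) = 0.00347375 × (26628.3/488.740) = 0.189.

0.189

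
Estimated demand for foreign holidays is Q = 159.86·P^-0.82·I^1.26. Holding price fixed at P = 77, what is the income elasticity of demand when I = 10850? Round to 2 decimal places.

For a multiplicative demand Q = A·P^α·I^β, the income elasticity is β everywhere.
Here β = 1.26, so η = 1.26.

1.26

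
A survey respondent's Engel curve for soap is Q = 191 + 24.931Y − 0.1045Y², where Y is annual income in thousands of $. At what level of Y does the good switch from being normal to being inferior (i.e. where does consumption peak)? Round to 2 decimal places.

dQ/dY = 24.931 − 0.209Y.
The good is inferior where dQ/dY < 0. Setting dQ/dY = 0 gives Y = 24.931 / 0.209 = 119.29.

119.29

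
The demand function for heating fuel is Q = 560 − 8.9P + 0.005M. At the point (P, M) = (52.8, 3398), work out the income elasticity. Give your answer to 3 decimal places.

At P = 52.8, M = 3398: Q = 107.070.
Holding P constant, ∂Q/∂M = 0.005.
η_M = (∂Q/∂M)·(M/Q) = 0.005 × (3398/107.070) = 0.159.

0.159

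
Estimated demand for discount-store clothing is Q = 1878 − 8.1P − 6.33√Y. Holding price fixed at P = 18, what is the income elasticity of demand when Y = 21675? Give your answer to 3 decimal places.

-0.582

At P = 18, Y = 21675: Q = 800.270.
Holding P constant, ∂Q/∂Y = -6.33/(2√Y) = -0.0214978.
η_Y = (∂Q/∂Y)·(Y/Q) = -0.0214978 × (21675/800.270) = -0.582.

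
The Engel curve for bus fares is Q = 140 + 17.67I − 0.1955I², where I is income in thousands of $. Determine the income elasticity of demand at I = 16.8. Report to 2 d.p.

0.49

At I = 16.8: Q = 381.6781.
dQ/dI = 17.67 − 0.391I = 11.10120.
η = (dQ/dI)·(I/Q) = 11.10120 × (16.8/381.6781) = 0.49.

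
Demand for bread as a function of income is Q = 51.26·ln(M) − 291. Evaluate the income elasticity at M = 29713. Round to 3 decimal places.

0.216

At M = 29713: Q = 236.944.
dQ/dM = 51.26/M = 0.00172517 at this income.
η = (dQ/dM)·(M/Q) = 0.00172517 × (29713/236.944) = 0.216.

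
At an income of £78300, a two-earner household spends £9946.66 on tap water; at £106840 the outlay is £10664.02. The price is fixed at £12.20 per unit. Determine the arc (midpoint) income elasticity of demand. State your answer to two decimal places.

With a constant price, Q₁ = 9946.66/12.20 = 815.300 and Q₂ = 10664.02/12.20 = 874.100 (equivalently, work directly with expenditure since P cancels).
Midpoint %ΔQ = (10664.02 − 9946.66)/10305.34 = 0.06961; midpoint %ΔI = (106840 − 78300)/92570 = 0.30831.
η = 0.06961 / 0.30831 = 0.23.

0.23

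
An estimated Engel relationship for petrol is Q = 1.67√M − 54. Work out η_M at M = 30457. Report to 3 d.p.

0.614

At M = 30457: Q = 237.447.
dQ/dM = 1.67/(2√M) = 0.00478457 at this income.
η = (dQ/dM)·(M/Q) = 0.00478457 × (30457/237.447) = 0.614.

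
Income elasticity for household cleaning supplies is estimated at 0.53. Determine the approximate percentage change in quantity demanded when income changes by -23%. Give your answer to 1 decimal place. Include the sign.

%ΔQ ≈ η × %ΔI = 0.53 × (-23%) = -12.2%.

-12.2%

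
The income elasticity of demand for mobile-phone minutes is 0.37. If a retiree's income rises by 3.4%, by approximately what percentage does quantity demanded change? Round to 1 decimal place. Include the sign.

%ΔQ ≈ η × %ΔI = 0.37 × 3.4% = 1.3%.

1.3%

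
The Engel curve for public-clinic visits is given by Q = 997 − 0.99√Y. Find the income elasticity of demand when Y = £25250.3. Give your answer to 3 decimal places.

-0.094

At Y = 25250.3: Q = 839.686.
dQ/dY = -0.99/(2√Y) = -0.0031151 at this income.
η = (dQ/dY)·(Y/Q) = -0.0031151 × (25250.3/839.686) = -0.094.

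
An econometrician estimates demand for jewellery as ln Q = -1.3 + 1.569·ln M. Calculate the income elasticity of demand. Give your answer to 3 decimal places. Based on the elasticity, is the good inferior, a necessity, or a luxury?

In a log-linear demand, the coefficient on ln M is the income elasticity.
So η = 1.569.
η > 1 ⇒ luxury.

1.569 (luxury)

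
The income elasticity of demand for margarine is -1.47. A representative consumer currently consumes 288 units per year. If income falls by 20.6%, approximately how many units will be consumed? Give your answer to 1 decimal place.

375.2

%ΔQ ≈ η × %ΔI = -1.47 × (-20.6%) = 30.282%.
New Q ≈ 288 × (1 + 0.30282) = 375.2.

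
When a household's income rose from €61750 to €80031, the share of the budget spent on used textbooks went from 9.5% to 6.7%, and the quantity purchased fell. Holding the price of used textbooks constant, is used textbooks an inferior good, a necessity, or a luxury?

Quantity demanded falls as income rises, so η < 0.

inferior good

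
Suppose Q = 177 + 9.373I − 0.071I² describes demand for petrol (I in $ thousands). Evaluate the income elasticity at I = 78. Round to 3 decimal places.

-0.279

At I = 78: Q = 476.1300.
dQ/dI = 9.373 − 0.142I = -1.70300.
η = (dQ/dI)·(I/Q) = -1.70300 × (78/476.1300) = -0.279.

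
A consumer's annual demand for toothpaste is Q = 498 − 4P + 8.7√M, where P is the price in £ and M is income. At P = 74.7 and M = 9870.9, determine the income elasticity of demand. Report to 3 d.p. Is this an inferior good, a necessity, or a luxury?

At P = 74.7, M = 9870.9: Q = 1063.566.
Holding P constant, ∂Q/∂M = 8.7/(2√M) = 0.0437835.
η_M = (∂Q/∂M)·(M/Q) = 0.0437835 × (9870.9/1063.566) = 0.406.
Since 0 < η < 1, this is a necessity.

0.406 (necessity)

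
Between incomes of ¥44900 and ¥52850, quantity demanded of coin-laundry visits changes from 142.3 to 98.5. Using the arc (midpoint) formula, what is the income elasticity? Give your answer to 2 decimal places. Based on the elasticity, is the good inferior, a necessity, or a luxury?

-2.24 (inferior good)

ΔQ = 98.5 − 142.3 = -43.8; midpoint Q̄ = (142.3 + 98.5)/2 = 120.4.
ΔI = 52850 − 44900 = 7950; midpoint Ī = (44900 + 52850)/2 = 48875.
η = (ΔQ/Q̄) ÷ (ΔI/Ī) = (-43.8/120.4) ÷ (7950/48875) = -2.24.
η < 0 ⇒ inferior good.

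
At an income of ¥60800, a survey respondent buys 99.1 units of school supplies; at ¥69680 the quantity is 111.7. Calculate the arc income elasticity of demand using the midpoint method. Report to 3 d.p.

0.878

ΔQ = 111.7 − 99.1 = 12.6; midpoint Q̄ = (99.1 + 111.7)/2 = 105.4.
ΔI = 69680 − 60800 = 8880; midpoint Ī = (60800 + 69680)/2 = 65240.
η = (ΔQ/Q̄) ÷ (ΔI/Ī) = (12.6/105.4) ÷ (8880/65240) = 0.878.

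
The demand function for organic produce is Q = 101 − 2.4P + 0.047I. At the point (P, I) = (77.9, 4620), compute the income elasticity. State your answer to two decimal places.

1.66

At P = 77.9, I = 4620: Q = 131.180.
Holding P constant, ∂Q/∂I = 0.047.
η_I = (∂Q/∂I)·(I/Q) = 0.047 × (4620/131.180) = 1.66.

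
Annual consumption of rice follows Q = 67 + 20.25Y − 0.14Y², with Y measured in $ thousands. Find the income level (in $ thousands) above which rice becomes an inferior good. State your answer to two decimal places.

dQ/dY = 20.25 − 0.28Y.
The good is inferior where dQ/dY < 0. Setting dQ/dY = 0 gives Y = 20.25 / 0.28 = 72.32.

72.32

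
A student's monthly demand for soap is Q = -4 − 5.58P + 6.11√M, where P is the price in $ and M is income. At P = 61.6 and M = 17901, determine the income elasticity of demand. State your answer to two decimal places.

At P = 61.6, M = 17901: Q = 469.757.
Holding P constant, ∂Q/∂M = 6.11/(2√M) = 0.0228335.
η_M = (∂Q/∂M)·(M/Q) = 0.0228335 × (17901/469.757) = 0.87.

0.87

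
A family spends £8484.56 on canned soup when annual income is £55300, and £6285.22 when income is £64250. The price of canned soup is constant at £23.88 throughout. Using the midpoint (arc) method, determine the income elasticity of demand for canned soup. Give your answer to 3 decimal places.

-1.989

With a constant price, Q₁ = 8484.56/23.88 = 355.300 and Q₂ = 6285.22/23.88 = 263.200 (equivalently, work directly with expenditure since P cancels).
Midpoint %ΔQ = (6285.22 − 8484.56)/7384.89 = -0.29782; midpoint %ΔI = (64250 − 55300)/59775 = 0.14973.
η = -0.29782 / 0.14973 = -1.989.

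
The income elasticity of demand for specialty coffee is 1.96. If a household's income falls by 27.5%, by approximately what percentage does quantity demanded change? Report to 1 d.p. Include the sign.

%ΔQ ≈ η × %ΔI = 1.96 × (-27.5%) = -53.9%.

-53.9%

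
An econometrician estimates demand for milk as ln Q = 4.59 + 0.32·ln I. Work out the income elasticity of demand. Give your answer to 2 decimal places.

In a log-linear demand, the coefficient on ln I is the income elasticity.
So η = 0.32.

0.32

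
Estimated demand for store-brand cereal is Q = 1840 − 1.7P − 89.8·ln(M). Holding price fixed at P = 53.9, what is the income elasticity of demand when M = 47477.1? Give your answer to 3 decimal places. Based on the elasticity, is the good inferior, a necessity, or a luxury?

-0.115 (inferior good)

At P = 53.9, M = 47477.1: Q = 781.403.
Holding P constant, ∂Q/∂M = -89.8/M = -0.00189144.
η_M = (∂Q/∂M)·(M/Q) = -0.00189144 × (47477.1/781.403) = -0.115.
Since η < 0, this is an inferior good.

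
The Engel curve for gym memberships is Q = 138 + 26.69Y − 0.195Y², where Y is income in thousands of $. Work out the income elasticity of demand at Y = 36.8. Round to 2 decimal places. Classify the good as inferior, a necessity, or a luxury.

0.53 (necessity)

At Y = 36.8: Q = 856.1152.
dQ/dY = 26.69 − 0.39Y = 12.33800.
η = (dQ/dY)·(Y/Q) = 12.33800 × (36.8/856.1152) = 0.53.
0 < η < 1 ⇒ necessity.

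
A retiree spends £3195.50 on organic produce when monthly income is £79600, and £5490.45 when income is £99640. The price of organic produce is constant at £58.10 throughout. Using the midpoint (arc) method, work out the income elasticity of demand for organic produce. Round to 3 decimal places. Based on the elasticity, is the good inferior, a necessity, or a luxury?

With a constant price, Q₁ = 3195.50/58.10 = 55.000 and Q₂ = 5490.45/58.10 = 94.500 (equivalently, work directly with expenditure since P cancels).
Midpoint %ΔQ = (5490.45 − 3195.50)/4342.98 = 0.52843; midpoint %ΔI = (99640 − 79600)/89620 = 0.22361.
η = 0.52843 / 0.22361 = 2.363.
η > 1 ⇒ luxury.

2.363 (luxury)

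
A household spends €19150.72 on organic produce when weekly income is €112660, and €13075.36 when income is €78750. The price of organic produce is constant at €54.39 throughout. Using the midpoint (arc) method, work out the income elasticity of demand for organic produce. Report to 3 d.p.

With a constant price, Q₁ = 19150.72/54.39 = 352.100 and Q₂ = 13075.36/54.39 = 240.400 (equivalently, work directly with expenditure since P cancels).
Midpoint %ΔQ = (13075.36 − 19150.72)/16113.04 = -0.37705; midpoint %ΔI = (78750 − 112660)/95705 = -0.35432.
η = -0.37705 / -0.35432 = 1.064.

1.064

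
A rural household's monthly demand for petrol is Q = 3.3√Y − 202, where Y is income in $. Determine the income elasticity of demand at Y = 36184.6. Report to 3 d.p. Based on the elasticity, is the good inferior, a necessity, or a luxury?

0.737 (necessity)

At Y = 36184.6: Q = 425.734.
dQ/dY = 3.3/(2√Y) = 0.00867405 at this income.
η = (dQ/dY)·(Y/Q) = 0.00867405 × (36184.6/425.734) = 0.737.
Since 0 < η < 1, the good is a necessity.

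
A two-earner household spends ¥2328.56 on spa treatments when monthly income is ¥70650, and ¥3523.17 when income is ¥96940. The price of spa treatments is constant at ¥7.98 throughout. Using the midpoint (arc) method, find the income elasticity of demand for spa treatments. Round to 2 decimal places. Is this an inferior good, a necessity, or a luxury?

1.30 (luxury)

With a constant price, Q₁ = 2328.56/7.98 = 291.799 and Q₂ = 3523.17/7.98 = 441.500 (equivalently, work directly with expenditure since P cancels).
Midpoint %ΔQ = (3523.17 − 2328.56)/2925.87 = 0.40829; midpoint %ΔI = (96940 − 70650)/83795 = 0.31374.
η = 0.40829 / 0.31374 = 1.30.
η > 1 ⇒ luxury.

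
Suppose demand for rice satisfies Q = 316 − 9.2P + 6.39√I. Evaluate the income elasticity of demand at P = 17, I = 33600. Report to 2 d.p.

0.44

At P = 17, I = 33600: Q = 1330.906.
Holding P constant, ∂Q/∂I = 6.39/(2√I) = 0.0174302.
η_I = (∂Q/∂I)·(I/Q) = 0.0174302 × (33600/1330.906) = 0.44.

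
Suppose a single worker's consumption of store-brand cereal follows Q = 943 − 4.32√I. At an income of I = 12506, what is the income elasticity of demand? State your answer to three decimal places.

At I = 12506: Q = 459.893.
dQ/dI = -4.32/(2√I) = -0.019315 at this income.
η = (dQ/dI)·(I/Q) = -0.019315 × (12506/459.893) = -0.525.

-0.525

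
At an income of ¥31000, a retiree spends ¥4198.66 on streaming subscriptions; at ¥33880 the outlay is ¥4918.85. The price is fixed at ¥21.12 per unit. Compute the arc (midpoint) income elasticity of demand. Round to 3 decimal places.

1.779

With a constant price, Q₁ = 4198.66/21.12 = 198.800 and Q₂ = 4918.85/21.12 = 232.900 (equivalently, work directly with expenditure since P cancels).
Midpoint %ΔQ = (4918.85 − 4198.66)/4558.76 = 0.15798; midpoint %ΔI = (33880 − 31000)/32440 = 0.08878.
η = 0.15798 / 0.08878 = 1.779.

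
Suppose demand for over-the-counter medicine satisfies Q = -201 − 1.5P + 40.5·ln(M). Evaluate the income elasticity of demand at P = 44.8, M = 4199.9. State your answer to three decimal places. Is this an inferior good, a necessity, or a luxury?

At P = 44.8, M = 4199.9: Q = 69.684.
Holding P constant, ∂Q/∂M = 40.5/M = 0.00964309.
η_M = (∂Q/∂M)·(M/Q) = 0.00964309 × (4199.9/69.684) = 0.581.
Since 0 < η < 1, this is a necessity.

0.581 (necessity)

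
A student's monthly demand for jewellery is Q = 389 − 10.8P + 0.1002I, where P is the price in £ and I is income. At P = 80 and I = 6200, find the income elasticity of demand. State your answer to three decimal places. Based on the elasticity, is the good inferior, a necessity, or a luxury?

At P = 80, I = 6200: Q = 146.240.
Holding P constant, ∂Q/∂I = 0.1002.
η_I = (∂Q/∂I)·(I/Q) = 0.1002 × (6200/146.240) = 4.248.
Since η > 1, this is a luxury.

4.248 (luxury)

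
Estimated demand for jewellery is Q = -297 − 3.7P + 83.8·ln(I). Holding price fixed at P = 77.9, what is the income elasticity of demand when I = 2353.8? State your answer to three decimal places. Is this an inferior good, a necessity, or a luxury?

At P = 77.9, I = 2353.8: Q = 65.375.
Holding P constant, ∂Q/∂I = 83.8/I = 0.035602.
η_I = (∂Q/∂I)·(I/Q) = 0.035602 × (2353.8/65.375) = 1.282.
Since η > 1, this is a luxury.

1.282 (luxury)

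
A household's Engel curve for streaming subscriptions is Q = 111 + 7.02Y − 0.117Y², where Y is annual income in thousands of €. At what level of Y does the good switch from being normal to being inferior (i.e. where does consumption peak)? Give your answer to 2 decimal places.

30.00

dQ/dY = 7.02 − 0.234Y.
The good is inferior where dQ/dY < 0. Setting dQ/dY = 0 gives Y = 7.02 / 0.234 = 30.00.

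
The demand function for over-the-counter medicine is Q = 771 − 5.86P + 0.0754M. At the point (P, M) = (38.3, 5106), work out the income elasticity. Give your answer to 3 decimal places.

At P = 38.3, M = 5106: Q = 931.554.
Holding P constant, ∂Q/∂M = 0.0754.
η_M = (∂Q/∂M)·(M/Q) = 0.0754 × (5106/931.554) = 0.413.

0.413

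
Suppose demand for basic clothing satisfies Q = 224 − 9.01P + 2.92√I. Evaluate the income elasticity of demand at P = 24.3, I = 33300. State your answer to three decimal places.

0.495

At P = 24.3, I = 33300: Q = 537.907.
Holding P constant, ∂Q/∂I = 2.92/(2√I) = 0.00800075.
η_I = (∂Q/∂I)·(I/Q) = 0.00800075 × (33300/537.907) = 0.495.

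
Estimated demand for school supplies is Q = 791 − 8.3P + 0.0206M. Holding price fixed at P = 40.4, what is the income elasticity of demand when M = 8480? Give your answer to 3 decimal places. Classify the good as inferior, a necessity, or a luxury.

At P = 40.4, M = 8480: Q = 630.368.
Holding P constant, ∂Q/∂M = 0.0206.
η_M = (∂Q/∂M)·(M/Q) = 0.0206 × (8480/630.368) = 0.277.
Since 0 < η < 1, this is a necessity.

0.277 (necessity)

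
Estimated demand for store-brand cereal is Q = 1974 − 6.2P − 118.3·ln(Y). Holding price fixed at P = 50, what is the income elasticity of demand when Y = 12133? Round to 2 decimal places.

At P = 50, Y = 12133: Q = 551.544.
Holding P constant, ∂Q/∂Y = -118.3/Y = -0.00975027.
η_Y = (∂Q/∂Y)·(Y/Q) = -0.00975027 × (12133/551.544) = -0.21.

-0.21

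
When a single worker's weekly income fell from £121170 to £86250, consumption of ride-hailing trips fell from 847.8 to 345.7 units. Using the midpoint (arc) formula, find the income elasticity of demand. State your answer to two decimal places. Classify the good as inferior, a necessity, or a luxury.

2.50 (luxury)

ΔQ = 345.7 − 847.8 = -502.1; midpoint Q̄ = (847.8 + 345.7)/2 = 596.75.
ΔI = 86250 − 121170 = -34920; midpoint Ī = (121170 + 86250)/2 = 103710.
η = (ΔQ/Q̄) ÷ (ΔI/Ī) = (-502.1/596.75) ÷ (-34920/103710) = 2.50.
η > 1 ⇒ luxury.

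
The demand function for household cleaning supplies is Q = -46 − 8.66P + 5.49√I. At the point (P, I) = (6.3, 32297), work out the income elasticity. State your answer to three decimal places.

At P = 6.3, I = 32297: Q = 886.070.
Holding P constant, ∂Q/∂I = 5.49/(2√I) = 0.0152743.
η_I = (∂Q/∂I)·(I/Q) = 0.0152743 × (32297/886.070) = 0.557.

0.557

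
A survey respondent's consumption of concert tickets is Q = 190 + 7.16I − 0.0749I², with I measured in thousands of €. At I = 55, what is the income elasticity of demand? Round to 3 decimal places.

-0.166

At I = 55: Q = 357.2275.
dQ/dI = 7.16 − 0.1498I = -1.07900.
η = (dQ/dI)·(I/Q) = -1.07900 × (55/357.2275) = -0.166.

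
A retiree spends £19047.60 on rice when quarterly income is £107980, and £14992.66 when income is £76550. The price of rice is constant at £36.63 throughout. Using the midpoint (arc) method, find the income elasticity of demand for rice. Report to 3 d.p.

With a constant price, Q₁ = 19047.60/36.63 = 520.000 and Q₂ = 14992.66/36.63 = 409.300 (equivalently, work directly with expenditure since P cancels).
Midpoint %ΔQ = (14992.66 − 19047.60)/17020.13 = -0.23824; midpoint %ΔI = (76550 − 107980)/92265 = -0.34065.
η = -0.23824 / -0.34065 = 0.699.

0.699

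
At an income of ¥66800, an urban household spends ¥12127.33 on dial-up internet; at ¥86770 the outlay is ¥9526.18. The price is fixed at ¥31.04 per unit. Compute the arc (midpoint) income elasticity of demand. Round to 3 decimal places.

-0.924

With a constant price, Q₁ = 12127.33/31.04 = 390.700 and Q₂ = 9526.18/31.04 = 306.900 (equivalently, work directly with expenditure since P cancels).
Midpoint %ΔQ = (9526.18 − 12127.33)/10826.76 = -0.24025; midpoint %ΔI = (86770 − 66800)/76785 = 0.26008.
η = -0.24025 / 0.26008 = -0.924.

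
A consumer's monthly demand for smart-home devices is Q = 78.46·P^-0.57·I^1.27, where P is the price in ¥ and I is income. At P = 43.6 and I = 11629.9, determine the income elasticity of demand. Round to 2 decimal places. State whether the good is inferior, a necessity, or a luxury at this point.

1.27 (luxury)

For a multiplicative demand Q = A·P^α·I^β, the income elasticity is β everywhere.
Here β = 1.27, so η = 1.27.
Since η > 1, this is a luxury.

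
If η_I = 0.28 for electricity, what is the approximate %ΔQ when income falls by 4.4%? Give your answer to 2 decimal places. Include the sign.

-1.23%

%ΔQ ≈ η × %ΔI = 0.28 × (-4.4%) = -1.23%.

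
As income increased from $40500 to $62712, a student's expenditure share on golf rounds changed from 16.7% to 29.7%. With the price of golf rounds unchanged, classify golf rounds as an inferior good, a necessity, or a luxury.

The budget share rises as income rises, so η > 1.

luxury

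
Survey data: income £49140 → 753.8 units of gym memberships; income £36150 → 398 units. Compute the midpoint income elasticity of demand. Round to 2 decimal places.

2.03

ΔQ = 398 − 753.8 = -355.8; midpoint Q̄ = (753.8 + 398)/2 = 575.9.
ΔI = 36150 − 49140 = -12990; midpoint Ī = (49140 + 36150)/2 = 42645.
η = (ΔQ/Q̄) ÷ (ΔI/Ī) = (-355.8/575.9) ÷ (-12990/42645) = 2.03.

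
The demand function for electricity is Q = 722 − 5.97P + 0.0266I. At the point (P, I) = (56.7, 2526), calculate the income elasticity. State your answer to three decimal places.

At P = 56.7, I = 2526: Q = 450.693.
Holding P constant, ∂Q/∂I = 0.0266.
η_I = (∂Q/∂I)·(I/Q) = 0.0266 × (2526/450.693) = 0.149.

0.149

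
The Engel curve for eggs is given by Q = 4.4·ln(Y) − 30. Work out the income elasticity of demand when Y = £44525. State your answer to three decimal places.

At Y = 44525: Q = 17.097.
dQ/dY = 4.4/Y = 0.0000988209 at this income.
η = (dQ/dY)·(Y/Q) = 0.0000988209 × (44525/17.097) = 0.257.

0.257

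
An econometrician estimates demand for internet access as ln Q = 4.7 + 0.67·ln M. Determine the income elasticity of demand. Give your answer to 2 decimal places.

In a log-linear demand, the coefficient on ln M is the income elasticity.
So η = 0.67.

0.67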